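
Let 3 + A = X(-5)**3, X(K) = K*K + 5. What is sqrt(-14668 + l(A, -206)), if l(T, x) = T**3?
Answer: sqrt(19676439714305) ≈ 4.4358e+6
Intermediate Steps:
X(K) = 5 + K**2 (X(K) = K**2 + 5 = 5 + K**2)
A = 26997 (A = -3 + (5 + (-5)**2)**3 = -3 + (5 + 25)**3 = -3 + 30**3 = -3 + 27000 = 26997)
sqrt(-14668 + l(A, -206)) = sqrt(-14668 + 26997**3) = sqrt(-14668 + 19676439728973) = sqrt(19676439714305)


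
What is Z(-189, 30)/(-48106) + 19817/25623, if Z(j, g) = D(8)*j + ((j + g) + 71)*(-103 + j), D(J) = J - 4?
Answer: 157139491/616310019 ≈ 0.25497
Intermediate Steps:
D(J) = -4 + J
Z(j, g) = 4*j + (-103 + j)*(71 + g + j) (Z(j, g) = (-4 + 8)*j + ((j + g) + 71)*(-103 + j) = 4*j + ((g + j) + 71)*(-103 + j) = 4*j + (71 + g + j)*(-103 + j) = 4*j + (-103 + j)*(71 + g + j))
Z(-189, 30)/(-48106) + 19817/25623 = (-7313 + (-189)² - 103*30 - 28*(-189) + 30*(-189))/(-48106) + 19817/25623 = (-7313 + 35721 - 3090 + 5292 - 5670)*(-1/48106) + 19817*(1/25623) = 24940*(-1/48106) + 19817/25623 = -12470/24053 + 19817/25623 = 157139491/616310019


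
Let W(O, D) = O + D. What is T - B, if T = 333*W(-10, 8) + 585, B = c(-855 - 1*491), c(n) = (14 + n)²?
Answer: -1774305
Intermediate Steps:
W(O, D) = D + O
B = 1774224 (B = (14 + (-855 - 1*491))² = (14 + (-855 - 491))² = (14 - 1346)² = (-1332)² = 1774224)
T = -81 (T = 333*(8 - 10) + 585 = 333*(-2) + 585 = -666 + 585 = -81)
T - B = -81 - 1*1774224 = -81 - 1774224 = -1774305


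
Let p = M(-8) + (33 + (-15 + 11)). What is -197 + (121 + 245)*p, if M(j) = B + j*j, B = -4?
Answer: 32377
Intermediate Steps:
M(j) = -4 + j² (M(j) = -4 + j*j = -4 + j²)
p = 89 (p = (-4 + (-8)²) + (33 + (-15 + 11)) = (-4 + 64) + (33 - 4) = 60 + 29 = 89)
-197 + (121 + 245)*p = -197 + (121 + 245)*89 = -197 + 366*89 = -197 + 32574 = 32377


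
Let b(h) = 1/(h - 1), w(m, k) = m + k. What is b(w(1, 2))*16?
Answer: 8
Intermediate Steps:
w(m, k) = k + m
b(h) = 1/(-1 + h)
b(w(1, 2))*16 = 16/(-1 + (2 + 1)) = 16/(-1 + 3) = 16/2 = (½)*16 = 8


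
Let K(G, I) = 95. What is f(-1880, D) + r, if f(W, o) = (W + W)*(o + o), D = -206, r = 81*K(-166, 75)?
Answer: 1556815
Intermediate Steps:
r = 7695 (r = 81*95 = 7695)
f(W, o) = 4*W*o (f(W, o) = (2*W)*(2*o) = 4*W*o)
f(-1880, D) + r = 4*(-1880)*(-206) + 7695 = 1549120 + 7695 = 1556815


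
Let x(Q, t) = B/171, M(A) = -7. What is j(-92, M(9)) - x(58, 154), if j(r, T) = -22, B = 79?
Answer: -3841/171 ≈ -22.462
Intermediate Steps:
x(Q, t) = 79/171
j(-92, M(9)) - x(58, 154) = -22 - 1*79/171 = -22 - 79/171 = -3841/171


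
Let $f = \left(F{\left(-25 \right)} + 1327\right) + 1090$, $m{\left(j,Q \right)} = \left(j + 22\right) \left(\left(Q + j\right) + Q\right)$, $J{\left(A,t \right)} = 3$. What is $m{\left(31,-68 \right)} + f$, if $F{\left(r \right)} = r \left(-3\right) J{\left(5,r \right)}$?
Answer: $-2923$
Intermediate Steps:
$F{\left(r \right)} = - 9 r$ ($F{\left(r \right)} = r \left(-3\right) 3 = - 3 r 3 = - 9 r$)
$m{\left(j,Q \right)} = \left(22 + j\right) \left(j + 2 Q\right)$
$f = 2642$ ($f = \left(\left(-9\right) \left(-25\right) + 1327\right) + 1090 = \left(225 + 1327\right) + 1090 = 1552 + 1090 = 2642$)
$m{\left(31,-68 \right)} + f = \left(31^{2} + 22 \cdot 31 + 44 \left(-68\right) + 2 \left(-68\right) 31\right) + 2642 = \left(961 + 682 - 2992 - 4216\right) + 2642 = -5565 + 2642 = -2923$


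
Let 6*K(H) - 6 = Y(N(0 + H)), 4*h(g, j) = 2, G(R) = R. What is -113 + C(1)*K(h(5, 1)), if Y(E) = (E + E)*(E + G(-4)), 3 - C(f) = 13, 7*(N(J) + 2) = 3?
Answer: -7457/49 ≈ -152.18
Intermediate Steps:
N(J) = -11/7 (N(J) = -2 + (⅐)*3 = -2 + 3/7 = -11/7)
h(g, j) = ½ (h(g, j) = (¼)*2 = ½)
C(f) = -10 (C(f) = 3 - 1*13 = 3 - 13 = -10)
Y(E) = 2*E*(-4 + E) (Y(E) = (E + E)*(E - 4) = (2*E)*(-4 + E) = 2*E*(-4 + E))
K(H) = 192/49 (K(H) = 1 + (2*(-11/7)*(-4 - 11/7))/6 = 1 + (2*(-11/7)*(-39/7))/6 = 1 + (⅙)*(858/49) = 1 + 143/49 = 192/49)
-113 + C(1)*K(h(5, 1)) = -113 - 10*192/49 = -113 - 1920/49 = -7457/49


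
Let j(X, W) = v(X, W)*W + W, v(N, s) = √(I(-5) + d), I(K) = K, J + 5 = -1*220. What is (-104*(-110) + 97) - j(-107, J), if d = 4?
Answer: 11762 + 225*I ≈ 11762.0 + 225.0*I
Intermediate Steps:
J = -225 (J = -5 - 1*220 = -5 - 220 = -225)
v(N, s) = I (v(N, s) = √(-5 + 4) = √(-1) = I)
j(X, W) = W + I*W (j(X, W) = I*W + W = W + I*W)
(-104*(-110) + 97) - j(-107, J) = (-104*(-110) + 97) - (-225)*(1 + I) = (11440 + 97) - (-225 - 225*I) = 11537 + (225 + 225*I) = 11762 + 225*I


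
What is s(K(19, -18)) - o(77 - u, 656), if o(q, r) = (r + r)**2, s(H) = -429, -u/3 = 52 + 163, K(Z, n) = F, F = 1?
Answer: -1721773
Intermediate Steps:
K(Z, n) = 1
u = -645 (u = -3*(52 + 163) = -3*215 = -645)
o(q, r) = 4*r**2 (o(q, r) = (2*r)**2 = 4*r**2)
s(K(19, -18)) - o(77 - u, 656) = -429 - 4*656**2 = -429 - 4*430336 = -429 - 1*1721344 = -429 - 1721344 = -1721773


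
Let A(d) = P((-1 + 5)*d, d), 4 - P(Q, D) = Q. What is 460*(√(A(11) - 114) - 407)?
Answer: -187220 + 460*I*√154 ≈ -1.8722e+5 + 5708.5*I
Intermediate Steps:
P(Q, D) = 4 - Q
A(d) = 4 - 4*d (A(d) = 4 - (-1 + 5)*d = 4 - 4*d)
460*(√(A(11) - 114) - 407) = 460*(√((4 - 4*11) - 114) - 407) = 460*(√((4 - 44) - 114) - 407) = 460*(√(-40 - 114) - 407) = 460*(√(-154) - 407) = 460*(I*√154 - 407) = 460*(-407 + I*√154) = -187220 + 460*I*√154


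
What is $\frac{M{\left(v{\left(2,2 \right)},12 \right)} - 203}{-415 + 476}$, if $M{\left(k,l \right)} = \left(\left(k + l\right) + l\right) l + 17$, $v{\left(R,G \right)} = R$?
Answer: $\frac{126}{61} \approx 2.0656$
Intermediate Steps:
$M{\left(k,l \right)} = 17 + l \left(k + 2 l\right)$ ($M{\left(k,l \right)} = \left(k + 2 l\right) l + 17 = l \left(k + 2 l\right) + 17 = 17 + l \left(k + 2 l\right)$)
$\frac{M{\left(v{\left(2,2 \right)},12 \right)} - 203}{-415 + 476} = \frac{\left(17 + 2 \cdot 12^{2} + 2 \cdot 12\right) - 203}{-415 + 476} = \frac{\left(17 + 2 \cdot 144 + 24\right) - 203}{61} = \left(\left(17 + 288 + 24\right) - 203\right) \frac{1}{61} = \left(329 - 203\right) \frac{1}{61} = 126 \cdot \frac{1}{61} = \frac{126}{61}$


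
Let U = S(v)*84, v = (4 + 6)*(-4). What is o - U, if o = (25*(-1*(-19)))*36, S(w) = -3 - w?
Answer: 13992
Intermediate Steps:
v = -40 (v = 10*(-4) = -40)
o = 17100 (o = (25*19)*36 = 475*36 = 17100)
U = 3108 (U = (-3 - 1*(-40))*84 = (-3 + 40)*84 = 37*84 = 3108)
o - U = 17100 - 1*3108 = 17100 - 3108 = 13992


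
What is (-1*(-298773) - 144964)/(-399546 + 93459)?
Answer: -153809/306087 ≈ -0.50250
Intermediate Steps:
(-1*(-298773) - 144964)/(-399546 + 93459) = (298773 - 144964)/(-306087) = 153809*(-1/306087) = -153809/306087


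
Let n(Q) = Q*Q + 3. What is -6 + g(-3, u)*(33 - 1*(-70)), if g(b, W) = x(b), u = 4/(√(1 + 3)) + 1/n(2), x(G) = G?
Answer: -315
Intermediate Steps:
n(Q) = 3 + Q² (n(Q) = Q² + 3 = 3 + Q²)
u = 15/7 (u = 4/(√(1 + 3)) + 1/(3 + 2²) = 4/(√4) + 1/(3 + 4) = 4/2 + 1/7 = 4*(½) + 1*(⅐) = 2 + ⅐ = 15/7 ≈ 2.1429)
g(b, W) = b
-6 + g(-3, u)*(33 - 1*(-70)) = -6 - 3*(33 - 1*(-70)) = -6 - 3*(33 + 70) = -6 - 3*103 = -6 - 309 = -315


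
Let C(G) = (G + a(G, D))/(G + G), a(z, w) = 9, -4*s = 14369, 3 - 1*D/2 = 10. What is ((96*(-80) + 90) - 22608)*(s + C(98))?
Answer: 759235959/7 ≈ 1.0846e+8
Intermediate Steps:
D = -14 (D = 6 - 2*10 = 6 - 20 = -14)
s = -14369/4 (s = -1/4*14369 = -14369/4 ≈ -3592.3)
C(G) = (9 + G)/(2*G) (C(G) = (G + 9)/(G + G) = (9 + G)/((2*G)) = (9 + G)*(1/(2*G)) = (9 + G)/(2*G))
((96*(-80) + 90) - 22608)*(s + C(98)) = ((96*(-80) + 90) - 22608)*(-14369/4 + (1/2)*(9 + 98)/98) = ((-7680 + 90) - 22608)*(-14369/4 + (1/2)*(1/98)*107) = (-7590 - 22608)*(-14369/4 + 107/196) = -30198*(-351987/98) = 759235959/7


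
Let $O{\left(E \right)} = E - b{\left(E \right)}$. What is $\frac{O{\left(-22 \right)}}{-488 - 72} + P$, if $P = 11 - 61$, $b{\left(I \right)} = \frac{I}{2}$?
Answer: $- \frac{27989}{560} \approx -49.98$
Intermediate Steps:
$b{\left(I \right)} = \frac{I}{2}$ ($b{\left(I \right)} = I \frac{1}{2} = \frac{I}{2}$)
$O{\left(E \right)} = \frac{E}{2}$ ($O{\left(E \right)} = E - \frac{E}{2} = \frac{E}{2}$)
$P = -50$ ($P = 11 - 61 = -50$)
$\frac{O{\left(-22 \right)}}{-488 - 72} + P = \frac{\frac{1}{2} \left(-22\right)}{-488 - 72} - 50 = \frac{1}{-560} \left(-11\right) - 50 = \left(- \frac{1}{560}\right) \left(-11\right) - 50 = \frac{11}{560} - 50 = - \frac{27989}{560}$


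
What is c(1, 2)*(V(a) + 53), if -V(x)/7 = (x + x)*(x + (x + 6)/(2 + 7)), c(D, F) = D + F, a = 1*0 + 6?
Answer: -1689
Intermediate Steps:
a = 6 (a = 0 + 6 = 6)
V(x) = -14*x*(⅔ + 10*x/9) (V(x) = -7*(x + x)*(x + (x + 6)/(2 + 7)) = -7*2*x*(x + (6 + x)/9) = -7*2*x*(x + (6 + x)*(⅑)) = -7*2*x*(x + (⅔ + x/9)) = -7*2*x*(⅔ + 10*x/9) = -14*x*(⅔ + 10*x/9))
c(1, 2)*(V(a) + 53) = (1 + 2)*(-28/9*6*(3 + 5*6) + 53) = 3*(-28/9*6*(3 + 30) + 53) = 3*(-28/9*6*33 + 53) = 3*(-616 + 53) = 3*(-563) = -1689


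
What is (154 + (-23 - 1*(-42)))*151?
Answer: 26123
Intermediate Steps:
(154 + (-23 - 1*(-42)))*151 = (154 + (-23 + 42))*151 = (154 + 19)*151 = 173*151 = 26123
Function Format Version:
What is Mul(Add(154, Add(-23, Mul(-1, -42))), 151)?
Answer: 26123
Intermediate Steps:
Mul(Add(154, Add(-23, Mul(-1, -42))), 151) = Mul(Add(154, Add(-23, 42)), 151) = Mul(Add(154, 19), 151) = Mul(173, 151) = 26123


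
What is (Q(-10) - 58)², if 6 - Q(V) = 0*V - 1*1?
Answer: 2601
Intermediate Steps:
Q(V) = 7 (Q(V) = 6 - (0*V - 1*1) = 6 - (0 - 1) = 6 - 1*(-1) = 6 + 1 = 7)
(Q(-10) - 58)² = (7 - 58)² = (-51)² = 2601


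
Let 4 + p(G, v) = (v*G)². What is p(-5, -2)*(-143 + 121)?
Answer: -2112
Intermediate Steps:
p(G, v) = -4 + G²*v² (p(G, v) = -4 + (v*G)² = -4 + (G*v)² = -4 + G²*v²)
p(-5, -2)*(-143 + 121) = (-4 + (-5)²*(-2)²)*(-143 + 121) = (-4 + 25*4)*(-22) = (-4 + 100)*(-22) = 96*(-22) = -2112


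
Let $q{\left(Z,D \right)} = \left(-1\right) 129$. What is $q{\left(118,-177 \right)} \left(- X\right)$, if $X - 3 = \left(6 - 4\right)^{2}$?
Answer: $903$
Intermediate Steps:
$q{\left(Z,D \right)} = -129$
$X = 7$ ($X = 3 + \left(6 - 4\right)^{2} = 3 + 2^{2} = 3 + 4 = 7$)
$q{\left(118,-177 \right)} \left(- X\right) = - 129 \left(\left(-1\right) 7\right) = \left(-129\right) \left(-7\right) = 903$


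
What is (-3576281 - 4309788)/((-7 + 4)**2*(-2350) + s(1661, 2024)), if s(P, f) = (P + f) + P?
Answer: 7886069/15804 ≈ 498.99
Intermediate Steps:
s(P, f) = f + 2*P
(-3576281 - 4309788)/((-7 + 4)**2*(-2350) + s(1661, 2024)) = (-3576281 - 4309788)/((-7 + 4)**2*(-2350) + (2024 + 2*1661)) = -7886069/((-3)**2*(-2350) + (2024 + 3322)) = -7886069/(9*(-2350) + 5346) = -7886069/(-21150 + 5346) = -7886069/(-15804) = -7886069*(-1/15804) = 7886069/15804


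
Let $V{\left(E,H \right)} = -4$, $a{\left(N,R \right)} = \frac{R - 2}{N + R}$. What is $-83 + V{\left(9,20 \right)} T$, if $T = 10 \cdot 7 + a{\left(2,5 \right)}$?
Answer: $- \frac{2553}{7} \approx -364.71$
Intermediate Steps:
$a{\left(N,R \right)} = \frac{-2 + R}{N + R}$
$T = \frac{493}{7}$ ($T = 10 \cdot 7 + \frac{-2 + 5}{2 + 5} = 70 + \frac{1}{7} \cdot 3 = 70 + \frac{3}{7} = \frac{493}{7} \approx 70.429$)
$-83 + V{\left(9,20 \right)} T = -83 - \frac{1972}{7} = - \frac{2553}{7}$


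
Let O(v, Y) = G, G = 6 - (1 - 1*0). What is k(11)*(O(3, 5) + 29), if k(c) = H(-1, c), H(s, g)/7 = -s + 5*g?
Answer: 13328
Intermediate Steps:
H(s, g) = -7*s + 35*g (H(s, g) = 7*(-s + 5*g) = -7*s + 35*g)
k(c) = 7 + 35*c (k(c) = -7*(-1) + 35*c = 7 + 35*c)
G = 5 (G = 6 - (1 + 0) = 6 - 1*1 = 6 - 1 = 5)
O(v, Y) = 5
k(11)*(O(3, 5) + 29) = (7 + 35*11)*(5 + 29) = (7 + 385)*34 = 392*34 = 13328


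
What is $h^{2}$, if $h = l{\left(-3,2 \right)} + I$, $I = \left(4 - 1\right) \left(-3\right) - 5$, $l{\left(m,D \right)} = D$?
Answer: $144$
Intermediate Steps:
$I = -14$ ($I = 3 \left(-3\right) - 5 = -9 - 5 = -14$)
$h = -12$ ($h = 2 - 14 = -12$)
$h^{2} = \left(-12\right)^{2} = 144$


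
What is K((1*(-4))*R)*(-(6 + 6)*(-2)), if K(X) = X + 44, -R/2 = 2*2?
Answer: 1824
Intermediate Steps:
R = -8 (R = -4*2 = -2*4 = -8)
K(X) = 44 + X
K((1*(-4))*R)*(-(6 + 6)*(-2)) = (44 + (1*(-4))*(-8))*(-(6 + 6)*(-2)) = (44 - 4*(-8))*(-12*(-2)) = (44 + 32)*(-1*(-24)) = 76*24 = 1824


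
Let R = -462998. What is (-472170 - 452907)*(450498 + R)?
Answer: 11563462500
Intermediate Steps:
(-472170 - 452907)*(450498 + R) = (-472170 - 452907)*(450498 - 462998) = -925077*(-12500) = 11563462500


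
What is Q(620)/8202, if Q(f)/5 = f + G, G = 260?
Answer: 2200/4101 ≈ 0.53645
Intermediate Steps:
Q(f) = 1300 + 5*f (Q(f) = 5*(f + 260) = 5*(260 + f) = 1300 + 5*f)
Q(620)/8202 = (1300 + 5*620)/8202 = (1300 + 3100)*(1/8202) = 4400*(1/8202) = 2200/4101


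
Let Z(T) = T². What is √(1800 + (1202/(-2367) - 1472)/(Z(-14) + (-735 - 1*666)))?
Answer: √1628153482825790/950745 ≈ 42.441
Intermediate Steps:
√(1800 + (1202/(-2367) - 1472)/(Z(-14) + (-735 - 1*666))) = √(1800 + (1202/(-2367) - 1472)/((-14)² + (-735 - 1*666))) = √(1800 + (1202*(-1/2367) - 1472)/(196 + (-735 - 666))) = √(1800 + (-1202/2367 - 1472)/(196 - 1401)) = √(1800 - 3485426/2367/(-1205)) = √(1800 - 3485426/2367*(-1/1205)) = √(1800 + 3485426/2852235) = √(5137508426/2852235) = √1628153482825790/950745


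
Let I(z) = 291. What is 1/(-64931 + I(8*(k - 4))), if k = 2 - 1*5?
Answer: -1/64640 ≈ -1.5470e-5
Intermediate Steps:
k = -3 (k = 2 - 5 = -3)
1/(-64931 + I(8*(k - 4))) = 1/(-64931 + 291) = 1/(-64640) = -1/64640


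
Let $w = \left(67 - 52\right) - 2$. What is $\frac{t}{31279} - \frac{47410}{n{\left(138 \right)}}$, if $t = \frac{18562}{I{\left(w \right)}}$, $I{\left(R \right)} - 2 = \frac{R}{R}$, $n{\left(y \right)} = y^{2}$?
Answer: $- \frac{682552907}{297838638} \approx -2.2917$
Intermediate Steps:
$w = 13$ ($w = 15 - 2 = 13$)
$I{\left(R \right)} = 3$ ($I{\left(R \right)} = 2 + \frac{R}{R} = 2 + 1 = 3$)
$t = \frac{18562}{3} \approx 6187.3$
$\frac{t}{31279} - \frac{47410}{n{\left(138 \right)}} = \frac{18562}{3 \cdot 31279} - \frac{47410}{138^{2}} = \frac{18562}{3} \cdot \frac{1}{31279} - \frac{47410}{19044} = \frac{18562}{93837} - \frac{23705}{9522} = - \frac{682552907}{297838638}$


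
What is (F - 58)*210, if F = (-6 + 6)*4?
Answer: -12180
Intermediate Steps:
F = 0 (F = 0*4 = 0)
(F - 58)*210 = (0 - 58)*210 = -58*210 = -12180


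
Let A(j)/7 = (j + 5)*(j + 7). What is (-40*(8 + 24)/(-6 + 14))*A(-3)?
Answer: -8960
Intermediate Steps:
A(j) = 7*(5 + j)*(7 + j) (A(j) = 7*((j + 5)*(j + 7)) = 7*((5 + j)*(7 + j)) = 7*(5 + j)*(7 + j))
(-40*(8 + 24)/(-6 + 14))*A(-3) = (-40*(8 + 24)/(-6 + 14))*(245 + 7*(-3)**2 + 84*(-3)) = (-1280/8)*(245 + 7*9 - 252) = (-1280/8)*(245 + 63 - 252) = -40*4*56 = -160*56 = -8960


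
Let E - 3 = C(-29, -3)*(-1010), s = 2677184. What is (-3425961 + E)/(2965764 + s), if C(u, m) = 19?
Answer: -861287/1410737 ≈ -0.61052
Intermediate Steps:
E = -19187 (E = 3 + 19*(-1010) = 3 - 19190 = -19187)
(-3425961 + E)/(2965764 + s) = (-3425961 - 19187)/(2965764 + 2677184) = -3445148/5642948 = -3445148*1/5642948 = -861287/1410737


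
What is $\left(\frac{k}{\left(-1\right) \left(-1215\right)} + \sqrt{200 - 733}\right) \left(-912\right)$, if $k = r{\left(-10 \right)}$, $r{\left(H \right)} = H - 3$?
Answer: $\frac{3952}{405} - 912 i \sqrt{533} \approx 9.758 - 21055.0 i$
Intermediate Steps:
$r{\left(H \right)} = -3 + H$
$k = -13$ ($k = -3 - 10 = -13$)
$\left(\frac{k}{\left(-1\right) \left(-1215\right)} + \sqrt{200 - 733}\right) \left(-912\right) = \left(- \frac{13}{\left(-1\right) \left(-1215\right)} + \sqrt{200 - 733}\right) \left(-912\right) = \left(- \frac{13}{1215} + \sqrt{-533}\right) \left(-912\right) = \left(\left(-13\right) \frac{1}{1215} + i \sqrt{533}\right) \left(-912\right) = \left(- \frac{13}{1215} + i \sqrt{533}\right) \left(-912\right) = \frac{3952}{405} - 912 i \sqrt{533}$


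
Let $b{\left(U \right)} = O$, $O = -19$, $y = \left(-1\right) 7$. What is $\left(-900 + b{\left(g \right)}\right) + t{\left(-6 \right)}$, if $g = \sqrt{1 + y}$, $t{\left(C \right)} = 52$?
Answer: $-867$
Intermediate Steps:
$y = -7$
$g = i \sqrt{6}$ ($g = \sqrt{1 - 7} = \sqrt{-6} = i \sqrt{6} \approx 2.4495 i$)
$b{\left(U \right)} = -19$
$\left(-900 + b{\left(g \right)}\right) + t{\left(-6 \right)} = \left(-900 - 19\right) + 52 = -919 + 52 = -867$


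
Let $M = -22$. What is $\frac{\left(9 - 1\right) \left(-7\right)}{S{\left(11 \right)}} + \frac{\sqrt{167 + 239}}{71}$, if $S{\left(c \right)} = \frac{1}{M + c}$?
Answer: $616 + \frac{\sqrt{406}}{71} \approx 616.28$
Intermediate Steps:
$S{\left(c \right)} = \frac{1}{-22 + c}$
$\frac{\left(9 - 1\right) \left(-7\right)}{S{\left(11 \right)}} + \frac{\sqrt{167 + 239}}{71} = \frac{\left(9 - 1\right) \left(-7\right)}{\frac{1}{-22 + 11}} + \frac{\sqrt{167 + 239}}{71} = \frac{8 \left(-7\right)}{\frac{1}{-11}} + \sqrt{406} \cdot \frac{1}{71} = - \frac{56}{- \frac{1}{11}} + \frac{\sqrt{406}}{71} = \left(-56\right) \left(-11\right) + \frac{\sqrt{406}}{71} = 616 + \frac{\sqrt{406}}{71}$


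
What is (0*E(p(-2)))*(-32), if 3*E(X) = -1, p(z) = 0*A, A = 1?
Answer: 0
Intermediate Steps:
p(z) = 0 (p(z) = 0*1 = 0)
E(X) = -⅓ (E(X) = (⅓)*(-1) = -⅓)
(0*E(p(-2)))*(-32) = (0*(-⅓))*(-32) = 0*(-32) = 0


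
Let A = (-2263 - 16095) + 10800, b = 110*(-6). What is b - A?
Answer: 6898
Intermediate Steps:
b = -660
A = -7558 (A = -18358 + 10800 = -7558)
b - A = -660 - 1*(-7558) = -660 + 7558 = 6898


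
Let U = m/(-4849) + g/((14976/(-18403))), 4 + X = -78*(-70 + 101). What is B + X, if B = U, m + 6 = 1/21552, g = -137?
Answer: -5652456348833/2508135552 ≈ -2253.6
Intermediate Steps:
X = -2422 (X = -4 - 78*(-70 + 101) = -4 - 78*31 = -4 - 2418 = -2422)
m = -129311/21552 (m = -6 + 1/21552 = -129311/21552 ≈ -6.0000)
U = 422247958111/2508135552 (U = -129311/21552/(-4849) - 137/(14976/(-18403)) = -129311/21552*(-1/4849) - 137/(14976*(-1/18403)) = 9947/8038896 - 137/(-14976/18403) = 9947/8038896 - 137*(-18403/14976) = 9947/8038896 + 2521211/14976 = 422247958111/2508135552 ≈ 168.35)
B = 422247958111/2508135552 ≈ 168.35
B + X = 422247958111/2508135552 - 2422 = -5652456348833/2508135552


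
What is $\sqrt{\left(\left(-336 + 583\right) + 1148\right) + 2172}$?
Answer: $\sqrt{3567} \approx 59.724$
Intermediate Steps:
$\sqrt{\left(\left(-336 + 583\right) + 1148\right) + 2172} = \sqrt{\left(247 + 1148\right) + 2172} = \sqrt{1395 + 2172} = \sqrt{3567}$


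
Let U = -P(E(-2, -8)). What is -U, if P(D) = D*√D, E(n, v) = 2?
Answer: 2*√2 ≈ 2.8284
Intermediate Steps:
P(D) = D^(3/2)
U = -2*√2 (U = -2^(3/2) = -2*√2 ≈ -2.8284)
-U = -(-2)*√2 = 2*√2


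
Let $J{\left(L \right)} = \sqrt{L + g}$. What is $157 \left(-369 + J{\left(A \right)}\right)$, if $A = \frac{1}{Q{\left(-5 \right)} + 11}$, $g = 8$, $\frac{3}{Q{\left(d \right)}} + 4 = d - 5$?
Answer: $-57933 + \frac{157 \sqrt{184522}}{151} \approx -57486.0$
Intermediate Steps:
$Q{\left(d \right)} = \frac{3}{-9 + d}$ ($Q{\left(d \right)} = \frac{3}{-4 + \left(d - 5\right)} = \frac{3}{-4 + \left(-5 + d\right)} = \frac{3}{-9 + d}$)
$A = \frac{14}{151}$ ($A = \frac{1}{\frac{3}{-9 - 5} + 11} = \frac{1}{\frac{3}{-14} + 11} = \frac{1}{3 \left(- \frac{1}{14}\right) + 11} = \frac{1}{- \frac{3}{14} + 11} = \frac{1}{\frac{151}{14}} = \frac{14}{151} \approx 0.092715$)
$J{\left(L \right)} = \sqrt{8 + L}$ ($J{\left(L \right)} = \sqrt{L + 8} = \sqrt{8 + L}$)
$157 \left(-369 + J{\left(A \right)}\right) = 157 \left(-369 + \sqrt{8 + \frac{14}{151}}\right) = 157 \left(-369 + \sqrt{\frac{1222}{151}}\right) = 157 \left(-369 + \frac{\sqrt{184522}}{151}\right) = -57933 + \frac{157 \sqrt{184522}}{151}$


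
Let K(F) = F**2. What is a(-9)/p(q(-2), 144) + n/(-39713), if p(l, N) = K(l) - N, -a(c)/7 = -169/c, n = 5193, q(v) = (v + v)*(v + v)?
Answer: -7459289/5718672 ≈ -1.3044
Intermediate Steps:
q(v) = 4*v**2 (q(v) = (2*v)*(2*v) = 4*v**2)
a(c) = 1183/c (a(c) = -(-1183)/c = 1183/c)
p(l, N) = l**2 - N
a(-9)/p(q(-2), 144) + n/(-39713) = (1183/(-9))/((4*(-2)**2)**2 - 1*144) + 5193/(-39713) = (1183*(-1/9))/((4*4)**2 - 144) + 5193*(-1/39713) = -1183/(9*(16**2 - 144)) - 5193/39713 = -1183/(9*(256 - 144)) - 5193/39713 = -1183/9/112 - 5193/39713 = -1183/9*1/112 - 5193/39713 = -169/144 - 5193/39713 = -7459289/5718672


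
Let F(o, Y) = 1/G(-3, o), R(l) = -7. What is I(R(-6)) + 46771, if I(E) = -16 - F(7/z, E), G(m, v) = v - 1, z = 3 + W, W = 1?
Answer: 140261/3 ≈ 46754.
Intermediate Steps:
z = 4 (z = 3 + 1 = 4)
G(m, v) = -1 + v
F(o, Y) = 1/(-1 + o)
I(E) = -52/3 (I(E) = -16 - 1/(-1 + 7/4) = -16 - 1/¾ = -16 - 1*4/3 = -16 - 4/3 = -52/3)
I(R(-6)) + 46771 = -52/3 + 46771 = 140261/3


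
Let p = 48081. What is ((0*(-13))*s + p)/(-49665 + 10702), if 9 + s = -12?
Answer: -1023/829 ≈ -1.2340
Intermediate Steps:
s = -21 (s = -9 - 12 = -21)
((0*(-13))*s + p)/(-49665 + 10702) = ((0*(-13))*(-21) + 48081)/(-49665 + 10702) = (0*(-21) + 48081)/(-38963) = (0 + 48081)*(-1/38963) = 48081*(-1/38963) = -1023/829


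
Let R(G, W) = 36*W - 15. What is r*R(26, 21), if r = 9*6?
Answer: 40014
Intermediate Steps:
r = 54
R(G, W) = -15 + 36*W
r*R(26, 21) = 54*(-15 + 36*21) = 54*(-15 + 756) = 54*741 = 40014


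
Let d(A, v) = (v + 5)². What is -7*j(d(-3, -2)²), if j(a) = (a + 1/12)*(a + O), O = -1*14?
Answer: -456337/12 ≈ -38028.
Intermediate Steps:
d(A, v) = (5 + v)²
O = -14
j(a) = (-14 + a)*(1/12 + a) (j(a) = (a + 1/12)*(a - 14) = (a + 1/12)*(-14 + a) = (1/12 + a)*(-14 + a) = (-14 + a)*(1/12 + a))
-7*j(d(-3, -2)²) = -7*(-7/6 + (((5 - 2)²)²)² - 167*(5 - 2)⁴/12) = -7*(-7/6 + ((3²)²)² - 167*(3²)²/12) = -7*(-7/6 + (9²)² - 167/12*9²) = -7*(-7/6 + 81² - 167/12*81) = -7*(-7/6 + 6561 - 4509/4) = -7*65191/12 = -456337/12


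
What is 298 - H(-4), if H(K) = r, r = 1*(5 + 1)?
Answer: 292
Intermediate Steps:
r = 6 (r = 1*6 = 6)
H(K) = 6
298 - H(-4) = 298 - 1*6 = 298 - 6 = 292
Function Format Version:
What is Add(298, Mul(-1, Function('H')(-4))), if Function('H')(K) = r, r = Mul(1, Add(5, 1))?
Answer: 292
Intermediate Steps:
r = 6 (r = Mul(1, 6) = 6)
Function('H')(K) = 6
Add(298, Mul(-1, Function('H')(-4))) = Add(298, Mul(-1, 6)) = Add(298, -6) = 292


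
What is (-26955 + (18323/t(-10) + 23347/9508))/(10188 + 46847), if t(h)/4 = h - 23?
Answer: -425014597/894776487 ≈ -0.47500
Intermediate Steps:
t(h) = -92 + 4*h (t(h) = 4*(h - 23) = 4*(-23 + h) = -92 + 4*h)
(-26955 + (18323/t(-10) + 23347/9508))/(10188 + 46847) = (-26955 + (18323/(-92 + 4*(-10)) + 23347/9508))/(10188 + 46847) = (-26955 + (18323/(-92 - 40) + 23347*(1/9508)))/57035 = (-26955 + (18323/(-132) + 23347/9508))*(1/57035) = (-26955 + (18323*(-1/132) + 23347/9508))*(1/57035) = (-26955 + (-18323/132 + 23347/9508))*(1/57035) = (-26955 - 10695830/78441)*(1/57035) = -2125072985/78441*1/57035 = -425014597/894776487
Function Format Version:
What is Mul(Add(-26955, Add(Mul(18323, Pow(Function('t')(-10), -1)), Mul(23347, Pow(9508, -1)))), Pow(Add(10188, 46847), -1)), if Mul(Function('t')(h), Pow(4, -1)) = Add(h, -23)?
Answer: Rational(-425014597, 894776487) ≈ -0.47500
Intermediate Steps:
Function('t')(h) = Add(-92, Mul(4, h)) (Function('t')(h) = Mul(4, Add(h, -23)) = Mul(4, Add(-23, h)) = Add(-92, Mul(4, h)))
Mul(Add(-26955, Add(Mul(18323, Pow(Function('t')(-10), -1)), Mul(23347, Pow(9508, -1)))), Pow(Add(10188, 46847), -1)) = Mul(Add(-26955, Add(Mul(18323, Pow(Add(-92, Mul(4, -10)), -1)), Mul(23347, Pow(9508, -1)))), Pow(Add(10188, 46847), -1)) = Mul(Add(-26955, Add(Mul(18323, Pow(Add(-92, -40), -1)), Mul(23347, Rational(1, 9508)))), Pow(57035, -1)) = Mul(Add(-26955, Add(Mul(18323, Pow(-132, -1)), Rational(23347, 9508))), Rational(1, 57035)) = Mul(Add(-26955, Add(Mul(18323, Rational(-1, 132)), Rational(23347, 9508))), Rational(1, 57035)) = Mul(Add(-26955, Add(Rational(-18323, 132), Rational(23347, 9508))), Rational(1, 57035)) = Mul(Add(-26955, Rational(-10695830, 78441)), Rational(1, 57035)) = Mul(Rational(-2125072985, 78441), Rational(1, 57035)) = Rational(-425014597, 894776487)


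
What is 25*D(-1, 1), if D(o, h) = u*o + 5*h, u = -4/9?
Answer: 1225/9 ≈ 136.11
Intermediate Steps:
u = -4/9 (u = -4*⅑ = -4/9 ≈ -0.44444)
D(o, h) = 5*h - 4*o/9 (D(o, h) = -4*o/9 + 5*h = 5*h - 4*o/9)
25*D(-1, 1) = 25*(5*1 - 4/9*(-1)) = 25*(5 + 4/9) = 25*(49/9) = 1225/9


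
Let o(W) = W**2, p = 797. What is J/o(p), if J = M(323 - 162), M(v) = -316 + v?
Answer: -155/635209 ≈ -0.00024401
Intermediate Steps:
J = -155 (J = -316 + (323 - 162) = -316 + 161 = -155)
J/o(p) = -155/(797**2) = -155/635209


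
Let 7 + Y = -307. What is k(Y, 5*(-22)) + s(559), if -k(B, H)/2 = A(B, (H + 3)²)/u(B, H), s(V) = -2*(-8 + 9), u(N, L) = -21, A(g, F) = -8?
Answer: -58/21 ≈ -2.7619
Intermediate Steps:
s(V) = -2 (s(V) = -2*1 = -2)
Y = -314 (Y = -7 - 307 = -314)
k(B, H) = -16/21 (k(B, H) = -(-16)/(-21) = -(-16)*(-1)/21 = -2*8/21 = -16/21)
k(Y, 5*(-22)) + s(559) = -16/21 - 2 = -58/21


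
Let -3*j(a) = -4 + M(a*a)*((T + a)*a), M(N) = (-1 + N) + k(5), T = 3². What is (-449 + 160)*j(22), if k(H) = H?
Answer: 96182668/3 ≈ 3.2061e+7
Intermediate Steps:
T = 9
M(N) = 4 + N (M(N) = (-1 + N) + 5 = 4 + N)
j(a) = 4/3 - a*(4 + a²)*(9 + a)/3 (j(a) = -(-4 + (4 + a*a)*((9 + a)*a))/3 = -(-4 + (4 + a²)*(a*(9 + a)))/3 = -(-4 + a*(4 + a²)*(9 + a))/3 = 4/3 - a*(4 + a²)*(9 + a)/3)
(-449 + 160)*j(22) = (-449 + 160)*(4/3 - 12*22 - 3*22³ - 4/3*22² - ⅓*22⁴) = -289*(4/3 - 264 - 3*10648 - 4/3*484 - ⅓*234256) = -289*(4/3 - 264 - 31944 - 1936/3 - 234256/3) = -289*(-332812/3) = 96182668/3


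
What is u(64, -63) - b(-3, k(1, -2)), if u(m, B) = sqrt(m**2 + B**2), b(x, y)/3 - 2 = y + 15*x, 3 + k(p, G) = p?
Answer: 135 + sqrt(8065) ≈ 224.81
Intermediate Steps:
k(p, G) = -3 + p
b(x, y) = 6 + 3*y + 45*x (b(x, y) = 6 + 3*(y + 15*x) = 6 + (3*y + 45*x) = 6 + 3*y + 45*x)
u(m, B) = sqrt(B**2 + m**2)
u(64, -63) - b(-3, k(1, -2)) = sqrt((-63)**2 + 64**2) - (6 + 3*(-3 + 1) + 45*(-3)) = sqrt(3969 + 4096) - (6 + 3*(-2) - 135) = sqrt(8065) - (6 - 6 - 135) = sqrt(8065) - 1*(-135) = sqrt(8065) + 135 = 135 + sqrt(8065)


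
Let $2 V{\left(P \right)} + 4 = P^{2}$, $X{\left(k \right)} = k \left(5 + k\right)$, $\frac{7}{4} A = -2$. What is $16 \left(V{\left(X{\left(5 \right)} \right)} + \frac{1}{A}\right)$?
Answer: $19954$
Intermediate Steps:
$A = - \frac{8}{7}$ ($A = \frac{4}{7} \left(-2\right) = - \frac{8}{7} \approx -1.1429$)
$V{\left(P \right)} = -2 + \frac{P^{2}}{2}$
$16 \left(V{\left(X{\left(5 \right)} \right)} + \frac{1}{A}\right) = 16 \left(\left(-2 + \frac{\left(5 \left(5 + 5\right)\right)^{2}}{2}\right) + \frac{1}{- \frac{8}{7}}\right) = 16 \left(\left(-2 + \frac{\left(5 \cdot 10\right)^{2}}{2}\right) - \frac{7}{8}\right) = 16 \left(\left(-2 + \frac{50^{2}}{2}\right) - \frac{7}{8}\right) = 16 \left(\left(-2 + \frac{1}{2} \cdot 2500\right) - \frac{7}{8}\right) = 16 \left(\left(-2 + 1250\right) - \frac{7}{8}\right) = 16 \left(1248 - \frac{7}{8}\right) = 16 \cdot \frac{9977}{8} = 19954$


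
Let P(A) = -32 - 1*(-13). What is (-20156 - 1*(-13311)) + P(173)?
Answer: -6864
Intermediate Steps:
P(A) = -19 (P(A) = -32 + 13 = -19)
(-20156 - 1*(-13311)) + P(173) = (-20156 - 1*(-13311)) - 19 = (-20156 + 13311) - 19 = -6845 - 19 = -6864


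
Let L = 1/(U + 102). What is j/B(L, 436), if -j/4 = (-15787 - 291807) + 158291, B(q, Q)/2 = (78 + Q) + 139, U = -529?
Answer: 298606/653 ≈ 457.28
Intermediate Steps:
L = -1/427 (L = 1/(-529 + 102) = 1/(-427) = -1/427 ≈ -0.0023419)
B(q, Q) = 434 + 2*Q (B(q, Q) = 2*((78 + Q) + 139) = 2*(217 + Q) = 434 + 2*Q)
j = 597212 (j = -4*((-15787 - 291807) + 158291) = -4*(-307594 + 158291) = -4*(-149303) = 597212)
j/B(L, 436) = 597212/(434 + 2*436) = 597212/(434 + 872) = 597212/1306 = 597212*(1/1306) = 298606/653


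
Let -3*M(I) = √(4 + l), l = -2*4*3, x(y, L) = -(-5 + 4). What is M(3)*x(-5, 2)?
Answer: -2*I*√5/3 ≈ -1.4907*I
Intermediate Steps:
x(y, L) = 1 (x(y, L) = -1*(-1) = 1)
l = -24 (l = -8*3 = -24)
M(I) = -2*I*√5/3 (M(I) = -√(4 - 24)/3 = -2*I*√5/3)
M(3)*x(-5, 2) = -2*I*√5/3*1 = -2*I*√5/3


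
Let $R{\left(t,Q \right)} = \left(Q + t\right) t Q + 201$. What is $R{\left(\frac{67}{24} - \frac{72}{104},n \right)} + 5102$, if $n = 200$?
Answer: $\frac{1097052529}{12168} \approx 90159.0$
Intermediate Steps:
$R{\left(t,Q \right)} = 201 + Q t \left(Q + t\right)$ ($R{\left(t,Q \right)} = t \left(Q + t\right) Q + 201 = Q t \left(Q + t\right) + 201 = 201 + Q t \left(Q + t\right)$)
$R{\left(\frac{67}{24} - \frac{72}{104},n \right)} + 5102 = \left(201 + 200 \left(\frac{67}{24} - \frac{72}{104}\right)^{2} + \left(\frac{67}{24} - \frac{72}{104}\right) 200^{2}\right) + 5102 = \left(201 + 200 \left(67 \cdot \frac{1}{24} - \frac{9}{13}\right)^{2} + \left(67 \cdot \frac{1}{24} - \frac{9}{13}\right) 40000\right) + 5102 = \left(201 + 200 \left(\frac{67}{24} - \frac{9}{13}\right)^{2} + \left(\frac{67}{24} - \frac{9}{13}\right) 40000\right) + 5102 = \left(201 + 200 \left(\frac{655}{312}\right)^{2} + \frac{655}{312} \cdot 40000\right) + 5102 = \left(201 + 200 \cdot \frac{429025}{97344} + \frac{3275000}{39}\right) + 5102 = \left(201 + \frac{10725625}{12168} + \frac{3275000}{39}\right) + 5102 = \frac{1034971393}{12168} + 5102 = \frac{1097052529}{12168}$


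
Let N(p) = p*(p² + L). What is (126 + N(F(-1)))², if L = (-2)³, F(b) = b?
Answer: 17689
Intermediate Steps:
L = -8
N(p) = p*(-8 + p²) (N(p) = p*(p² - 8) = p*(-8 + p²))
(126 + N(F(-1)))² = (126 - (-8 + (-1)²))² = (126 - (-8 + 1))² = (126 - 1*(-7))² = (126 + 7)² = 133² = 17689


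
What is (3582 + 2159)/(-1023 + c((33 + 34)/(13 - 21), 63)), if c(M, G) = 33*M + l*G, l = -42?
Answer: -45928/31563 ≈ -1.4551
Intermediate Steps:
c(M, G) = -42*G + 33*M (c(M, G) = 33*M - 42*G = -42*G + 33*M)
(3582 + 2159)/(-1023 + c((33 + 34)/(13 - 21), 63)) = (3582 + 2159)/(-1023 + (-42*63 + 33*((33 + 34)/(13 - 21)))) = 5741/(-1023 + (-2646 + 33*(67/(-8)))) = 5741/(-1023 + (-2646 + 33*(67*(-⅛)))) = 5741/(-1023 + (-2646 + 33*(-67/8))) = 5741/(-1023 + (-2646 - 2211/8)) = 5741/(-1023 - 23379/8) = 5741/(-31563/8) = 5741*(-8/31563) = -45928/31563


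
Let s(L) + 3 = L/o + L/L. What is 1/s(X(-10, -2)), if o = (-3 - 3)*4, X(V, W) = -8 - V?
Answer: -12/25 ≈ -0.48000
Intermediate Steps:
o = -24 (o = -6*4 = -24)
s(L) = -2 - L/24 (s(L) = -3 + (L/(-24) + L/L) = -3 + (L*(-1/24) + 1) = -3 + (-L/24 + 1) = -3 + (1 - L/24) = -2 - L/24)
1/s(X(-10, -2)) = 1/(-2 - (-8 - 1*(-10))/24) = 1/(-2 - (-8 + 10)/24) = 1/(-2 - 1/24*2) = 1/(-2 - 1/12) = 1/(-25/12) = -12/25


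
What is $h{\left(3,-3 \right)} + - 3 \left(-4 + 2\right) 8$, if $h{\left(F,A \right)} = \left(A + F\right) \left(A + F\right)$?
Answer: $48$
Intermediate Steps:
$h{\left(F,A \right)} = \left(A + F\right)^{2}$
$h{\left(3,-3 \right)} + - 3 \left(-4 + 2\right) 8 = \left(-3 + 3\right)^{2} + - 3 \left(-4 + 2\right) 8 = 0^{2} + \left(-3\right) \left(-2\right) 8 = 0 + 6 \cdot 8 = 0 + 48 = 48$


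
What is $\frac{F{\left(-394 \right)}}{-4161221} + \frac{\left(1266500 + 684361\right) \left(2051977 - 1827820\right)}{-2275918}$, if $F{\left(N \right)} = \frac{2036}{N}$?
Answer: $- \frac{358480585356663743525}{1865707761847966} \approx -1.9214 \cdot 10^{5}$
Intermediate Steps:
$\frac{F{\left(-394 \right)}}{-4161221} + \frac{\left(1266500 + 684361\right) \left(2051977 - 1827820\right)}{-2275918} = \frac{2036 \frac{1}{-394}}{-4161221} + \frac{\left(1266500 + 684361\right) \left(2051977 - 1827820\right)}{-2275918} = 2036 \left(- \frac{1}{394}\right) \left(- \frac{1}{4161221}\right) + 1950861 \cdot 224157 \left(- \frac{1}{2275918}\right) = \left(- \frac{1018}{197}\right) \left(- \frac{1}{4161221}\right) + 437299149177 \left(- \frac{1}{2275918}\right) = \frac{1018}{819760537} - \frac{437299149177}{2275918} = - \frac{358480585356663743525}{1865707761847966}$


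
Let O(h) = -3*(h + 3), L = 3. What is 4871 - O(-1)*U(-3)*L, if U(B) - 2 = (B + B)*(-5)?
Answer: 5447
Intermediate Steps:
U(B) = 2 - 10*B (U(B) = 2 + (B + B)*(-5) = 2 + (2*B)*(-5) = 2 - 10*B)
O(h) = -9 - 3*h (O(h) = -3*(3 + h) = -9 - 3*h)
4871 - O(-1)*U(-3)*L = 4871 - (-9 - 3*(-1))*(2 - 10*(-3))*3 = 4871 - (-9 + 3)*(2 + 30)*3 = 4871 - (-6*32)*3 = 4871 - (-192)*3 = 4871 - 1*(-576) = 4871 + 576 = 5447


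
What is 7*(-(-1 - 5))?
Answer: 42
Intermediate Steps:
7*(-(-1 - 5)) = 7*(-1*(-6)) = 7*6 = 42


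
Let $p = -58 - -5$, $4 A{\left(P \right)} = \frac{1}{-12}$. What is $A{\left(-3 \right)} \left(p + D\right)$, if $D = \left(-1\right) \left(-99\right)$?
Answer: $- \frac{23}{24} \approx -0.95833$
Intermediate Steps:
$A{\left(P \right)} = - \frac{1}{48}$ ($A{\left(P \right)} = \frac{1}{4 \left(-12\right)} = \frac{1}{4} \left(- \frac{1}{12}\right) = - \frac{1}{48}$)
$p = -53$ ($p = -58 + 5 = -53$)
$D = 99$
$A{\left(-3 \right)} \left(p + D\right) = - \frac{-53 + 99}{48} = \left(- \frac{1}{48}\right) 46 = - \frac{23}{24}$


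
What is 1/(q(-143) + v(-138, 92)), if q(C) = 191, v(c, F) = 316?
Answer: 1/507 ≈ 0.0019724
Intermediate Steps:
1/(q(-143) + v(-138, 92)) = 1/(191 + 316) = 1/507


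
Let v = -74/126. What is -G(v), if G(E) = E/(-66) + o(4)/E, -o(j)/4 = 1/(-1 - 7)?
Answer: 64804/76923 ≈ 0.84245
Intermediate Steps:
v = -37/63 (v = -74*1/126 = -37/63 ≈ -0.58730)
o(j) = ½ (o(j) = -4/(-1 - 7) = -4/(-8) = -4*(-⅛) = ½)
G(E) = 1/(2*E) - E/66 (G(E) = E/(-66) + 1/(2*E) = E*(-1/66) + 1/(2*E) = -E/66 + 1/(2*E) = 1/(2*E) - E/66)
-G(v) = -(33 - (-37/63)²)/(66*(-37/63)) = -(-63)*(33 - 1*1369/3969)/(66*37) = -(-63)*(33 - 1369/3969)/(66*37) = -(-63)*129608/(66*37*3969) = -1*(-64804/76923) = 64804/76923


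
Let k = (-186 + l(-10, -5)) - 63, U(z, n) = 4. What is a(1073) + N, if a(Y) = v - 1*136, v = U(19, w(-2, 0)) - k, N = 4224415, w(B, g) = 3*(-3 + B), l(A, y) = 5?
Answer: 4224527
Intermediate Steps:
w(B, g) = -9 + 3*B
k = -244 (k = (-186 + 5) - 63 = -181 - 63 = -244)
v = 248 (v = 4 - 1*(-244) = 4 + 244 = 248)
a(Y) = 112 (a(Y) = 248 - 1*136 = 248 - 136 = 112)
a(1073) + N = 112 + 4224415 = 4224527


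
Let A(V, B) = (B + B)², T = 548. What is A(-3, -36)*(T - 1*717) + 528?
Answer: -875568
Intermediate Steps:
A(V, B) = 4*B² (A(V, B) = (2*B)² = 4*B²)
A(-3, -36)*(T - 1*717) + 528 = (4*(-36)²)*(548 - 1*717) + 528 = (4*1296)*(548 - 717) + 528 = 5184*(-169) + 528 = -876096 + 528 = -875568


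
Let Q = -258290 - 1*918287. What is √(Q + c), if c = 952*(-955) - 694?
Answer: I*√2086431 ≈ 1444.4*I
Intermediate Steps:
Q = -1176577 (Q = -258290 - 918287 = -1176577)
c = -909854 (c = -909160 - 694 = -909854)
√(Q + c) = √(-1176577 - 909854) = √(-2086431) = I*√2086431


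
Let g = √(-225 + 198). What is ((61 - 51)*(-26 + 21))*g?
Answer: -150*I*√3 ≈ -259.81*I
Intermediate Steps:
g = 3*I*√3 (g = √(-27) = 3*I*√3 ≈ 5.1962*I)
((61 - 51)*(-26 + 21))*g = ((61 - 51)*(-26 + 21))*(3*I*√3) = (10*(-5))*(3*I*√3) = -150*I*√3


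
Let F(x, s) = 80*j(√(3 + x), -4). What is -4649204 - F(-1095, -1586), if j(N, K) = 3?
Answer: -4649444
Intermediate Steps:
F(x, s) = 240 (F(x, s) = 80*3 = 240)
-4649204 - F(-1095, -1586) = -4649204 - 1*240 = -4649204 - 240 = -4649444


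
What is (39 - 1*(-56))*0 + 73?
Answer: 73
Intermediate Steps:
(39 - 1*(-56))*0 + 73 = (39 + 56)*0 + 73 = 95*0 + 73 = 0 + 73 = 73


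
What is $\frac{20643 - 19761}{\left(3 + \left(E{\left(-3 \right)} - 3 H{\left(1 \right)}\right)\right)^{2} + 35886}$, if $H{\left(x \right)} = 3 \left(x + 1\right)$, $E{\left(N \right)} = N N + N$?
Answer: $\frac{294}{11989} \approx 0.024522$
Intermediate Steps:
$E{\left(N \right)} = N + N^{2}$ ($E{\left(N \right)} = N^{2} + N = N + N^{2}$)
$H{\left(x \right)} = 3 + 3 x$ ($H{\left(x \right)} = 3 \left(1 + x\right) = 3 + 3 x$)
$\frac{20643 - 19761}{\left(3 + \left(E{\left(-3 \right)} - 3 H{\left(1 \right)}\right)\right)^{2} + 35886} = \frac{20643 - 19761}{\left(3 - \left(3 \left(1 - 3\right) + 3 \left(3 + 3 \cdot 1\right)\right)\right)^{2} + 35886} = \frac{882}{\left(3 - \left(-6 + 3 \left(3 + 3\right)\right)\right)^{2} + 35886} = \frac{882}{\left(3 + \left(6 - 18\right)\right)^{2} + 35886} = \frac{882}{\left(3 - 12\right)^{2} + 35886} = \frac{882}{\left(-9\right)^{2} + 35886} = \frac{882}{81 + 35886} = \frac{882}{35967} = 882 \cdot \frac{1}{35967} = \frac{294}{11989}$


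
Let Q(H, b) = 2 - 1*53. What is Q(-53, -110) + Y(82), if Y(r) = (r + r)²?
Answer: 26845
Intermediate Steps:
Q(H, b) = -51 (Q(H, b) = 2 - 53 = -51)
Y(r) = 4*r² (Y(r) = (2*r)² = 4*r²)
Q(-53, -110) + Y(82) = -51 + 4*82² = -51 + 4*6724 = -51 + 26896 = 26845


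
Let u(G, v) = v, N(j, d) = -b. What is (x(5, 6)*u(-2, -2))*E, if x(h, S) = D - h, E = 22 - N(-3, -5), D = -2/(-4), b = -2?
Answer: 180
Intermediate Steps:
N(j, d) = 2 (N(j, d) = -1*(-2) = 2)
D = ½ (D = -2*(-¼) = ½ ≈ 0.50000)
E = 20 (E = 22 - 1*2 = 22 - 2 = 20)
x(h, S) = ½ - h
(x(5, 6)*u(-2, -2))*E = ((½ - 1*5)*(-2))*20 = ((½ - 5)*(-2))*20 = -9/2*(-2)*20 = 9*20 = 180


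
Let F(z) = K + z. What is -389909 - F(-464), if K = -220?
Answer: -389225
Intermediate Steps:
F(z) = -220 + z
-389909 - F(-464) = -389909 - (-220 - 464) = -389909 - 1*(-684) = -389909 + 684 = -389225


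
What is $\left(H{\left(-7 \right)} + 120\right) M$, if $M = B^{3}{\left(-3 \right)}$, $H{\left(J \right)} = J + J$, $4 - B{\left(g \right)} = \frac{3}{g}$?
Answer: $13250$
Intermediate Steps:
$B{\left(g \right)} = 4 - \frac{3}{g}$
$H{\left(J \right)} = 2 J$
$M = 125$ ($M = \left(4 - \frac{3}{-3}\right)^{3} = \left(4 - -1\right)^{3} = \left(4 + 1\right)^{3} = 5^{3} = 125$)
$\left(H{\left(-7 \right)} + 120\right) M = \left(2 \left(-7\right) + 120\right) 125 = \left(-14 + 120\right) 125 = 106 \cdot 125 = 13250$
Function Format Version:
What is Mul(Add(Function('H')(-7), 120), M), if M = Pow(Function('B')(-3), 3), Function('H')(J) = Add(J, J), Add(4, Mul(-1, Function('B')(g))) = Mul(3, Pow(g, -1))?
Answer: 13250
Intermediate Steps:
Function('B')(g) = Add(4, Mul(-3, Pow(g, -1))) (Function('B')(g) = Add(4, Mul(-1, Mul(3, Pow(g, -1)))) = Add(4, Mul(-3, Pow(g, -1))))
Function('H')(J) = Mul(2, J)
M = 125 (M = Pow(Add(4, Mul(-3, Pow(-3, -1))), 3) = Pow(Add(4, Mul(-3, Rational(-1, 3))), 3) = Pow(Add(4, 1), 3) = Pow(5, 3) = 125)
Mul(Add(Function('H')(-7), 120), M) = Mul(Add(Mul(2, -7), 120), 125) = Mul(Add(-14, 120), 125) = Mul(106, 125) = 13250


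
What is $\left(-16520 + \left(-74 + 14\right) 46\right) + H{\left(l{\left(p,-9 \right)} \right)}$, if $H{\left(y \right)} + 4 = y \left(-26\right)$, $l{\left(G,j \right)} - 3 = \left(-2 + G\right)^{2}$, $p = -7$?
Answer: $-21468$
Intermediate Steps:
$l{\left(G,j \right)} = 3 + \left(-2 + G\right)^{2}$
$H{\left(y \right)} = -4 - 26 y$ ($H{\left(y \right)} = -4 + y \left(-26\right) = -4 - 26 y$)
$\left(-16520 + \left(-74 + 14\right) 46\right) + H{\left(l{\left(p,-9 \right)} \right)} = \left(-16520 + \left(-74 + 14\right) 46\right) - \left(4 + 26 \left(3 + \left(-2 - 7\right)^{2}\right)\right) = \left(-16520 - 2760\right) - \left(4 + 26 \left(3 + \left(-9\right)^{2}\right)\right) = \left(-16520 - 2760\right) - \left(4 + 26 \left(3 + 81\right)\right) = -19280 - 2188 = -21468$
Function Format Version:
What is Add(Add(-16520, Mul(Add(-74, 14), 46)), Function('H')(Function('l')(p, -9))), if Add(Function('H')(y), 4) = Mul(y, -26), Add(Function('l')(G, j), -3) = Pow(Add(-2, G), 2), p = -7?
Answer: -21468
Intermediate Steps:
Function('l')(G, j) = Add(3, Pow(Add(-2, G), 2))
Function('H')(y) = Add(-4, Mul(-26, y)) (Function('H')(y) = Add(-4, Mul(y, -26)) = Add(-4, Mul(-26, y)))
Add(Add(-16520, Mul(Add(-74, 14), 46)), Function('H')(Function('l')(p, -9))) = Add(Add(-16520, Mul(Add(-74, 14), 46)), Add(-4, Mul(-26, Add(3, Pow(Add(-2, -7), 2))))) = Add(Add(-16520, Mul(-60, 46)), Add(-4, Mul(-26, Add(3, Pow(-9, 2))))) = Add(Add(-16520, -2760), Add(-4, Mul(-26, Add(3, 81)))) = Add(-19280, Add(-4, Mul(-26, 84))) = Add(-19280, Add(-4, -2184)) = Add(-19280, -2188) = -21468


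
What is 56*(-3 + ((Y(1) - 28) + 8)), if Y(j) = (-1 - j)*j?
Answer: -1400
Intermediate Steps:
Y(j) = j*(-1 - j)
56*(-3 + ((Y(1) - 28) + 8)) = 56*(-3 + ((-1*1*(1 + 1) - 28) + 8)) = 56*(-3 + ((-1*1*2 - 28) + 8)) = 56*(-3 + ((-2 - 28) + 8)) = 56*(-3 + (-30 + 8)) = 56*(-3 - 22) = 56*(-25) = -1400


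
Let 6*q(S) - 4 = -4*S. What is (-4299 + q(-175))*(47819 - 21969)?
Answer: -324288250/3 ≈ -1.0810e+8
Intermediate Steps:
q(S) = ⅔ - 2*S/3 (q(S) = ⅔ + (-4*S)/6 = ⅔ - 2*S/3)
(-4299 + q(-175))*(47819 - 21969) = (-4299 + (⅔ - ⅔*(-175)))*(47819 - 21969) = (-4299 + (⅔ + 350/3))*25850 = (-4299 + 352/3)*25850 = -12545/3*25850 = -324288250/3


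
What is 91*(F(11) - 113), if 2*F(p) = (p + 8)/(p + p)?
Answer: -450723/44 ≈ -10244.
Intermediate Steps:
F(p) = (8 + p)/(4*p) (F(p) = ((p + 8)/(p + p))/2 = ((8 + p)/((2*p)))/2 = ((8 + p)*(1/(2*p)))/2 = ((8 + p)/(2*p))/2 = (8 + p)/(4*p))
91*(F(11) - 113) = 91*((1/4)*(8 + 11)/11 - 113) = 91*((1/4)*(1/11)*19 - 113) = 91*(19/44 - 113) = 91*(-4953/44) = -450723/44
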